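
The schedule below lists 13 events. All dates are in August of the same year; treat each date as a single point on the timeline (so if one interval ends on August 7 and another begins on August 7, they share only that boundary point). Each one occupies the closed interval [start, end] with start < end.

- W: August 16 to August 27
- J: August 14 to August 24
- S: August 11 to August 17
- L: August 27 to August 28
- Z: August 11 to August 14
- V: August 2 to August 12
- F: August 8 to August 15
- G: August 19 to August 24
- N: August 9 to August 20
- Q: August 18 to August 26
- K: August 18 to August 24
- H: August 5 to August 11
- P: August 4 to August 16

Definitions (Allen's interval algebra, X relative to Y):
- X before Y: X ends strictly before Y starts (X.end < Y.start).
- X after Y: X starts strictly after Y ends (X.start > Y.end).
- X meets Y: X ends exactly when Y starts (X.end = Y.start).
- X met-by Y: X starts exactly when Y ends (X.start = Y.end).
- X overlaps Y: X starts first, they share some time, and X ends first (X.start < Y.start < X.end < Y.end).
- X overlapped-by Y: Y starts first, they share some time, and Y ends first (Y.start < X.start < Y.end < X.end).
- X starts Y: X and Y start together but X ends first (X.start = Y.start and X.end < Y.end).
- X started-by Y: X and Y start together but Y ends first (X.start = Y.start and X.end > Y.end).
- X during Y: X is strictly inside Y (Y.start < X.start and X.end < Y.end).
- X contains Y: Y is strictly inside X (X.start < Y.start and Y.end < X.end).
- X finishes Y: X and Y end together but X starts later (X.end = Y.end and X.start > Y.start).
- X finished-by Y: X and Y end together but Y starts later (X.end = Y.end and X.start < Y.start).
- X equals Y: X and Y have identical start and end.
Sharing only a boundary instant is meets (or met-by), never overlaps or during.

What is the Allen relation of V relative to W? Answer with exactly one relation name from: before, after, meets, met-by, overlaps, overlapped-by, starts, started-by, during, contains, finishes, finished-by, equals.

before

V = [August 2, August 12]; W = [August 16, August 27].
Compare endpoints: V.start < W.start, V.start < W.end, V.end < W.start, V.end < W.end.
That pattern is 'before'.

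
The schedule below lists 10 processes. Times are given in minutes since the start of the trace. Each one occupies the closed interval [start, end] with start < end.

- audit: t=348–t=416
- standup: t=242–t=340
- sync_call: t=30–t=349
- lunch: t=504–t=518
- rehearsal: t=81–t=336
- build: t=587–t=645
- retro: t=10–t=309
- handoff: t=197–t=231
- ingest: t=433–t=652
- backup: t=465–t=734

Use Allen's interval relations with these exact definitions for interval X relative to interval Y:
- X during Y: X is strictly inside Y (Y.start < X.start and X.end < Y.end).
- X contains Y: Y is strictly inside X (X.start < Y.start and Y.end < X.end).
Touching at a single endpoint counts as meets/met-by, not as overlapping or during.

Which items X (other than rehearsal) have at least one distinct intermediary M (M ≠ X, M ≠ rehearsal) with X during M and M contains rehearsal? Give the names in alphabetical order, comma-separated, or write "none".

Target rehearsal = [t=81, t=336].
Intermediaries M with M contains rehearsal: sync_call.
Via sync_call — items with X during sync_call: handoff, standup.
Union: handoff, standup.

handoff, standup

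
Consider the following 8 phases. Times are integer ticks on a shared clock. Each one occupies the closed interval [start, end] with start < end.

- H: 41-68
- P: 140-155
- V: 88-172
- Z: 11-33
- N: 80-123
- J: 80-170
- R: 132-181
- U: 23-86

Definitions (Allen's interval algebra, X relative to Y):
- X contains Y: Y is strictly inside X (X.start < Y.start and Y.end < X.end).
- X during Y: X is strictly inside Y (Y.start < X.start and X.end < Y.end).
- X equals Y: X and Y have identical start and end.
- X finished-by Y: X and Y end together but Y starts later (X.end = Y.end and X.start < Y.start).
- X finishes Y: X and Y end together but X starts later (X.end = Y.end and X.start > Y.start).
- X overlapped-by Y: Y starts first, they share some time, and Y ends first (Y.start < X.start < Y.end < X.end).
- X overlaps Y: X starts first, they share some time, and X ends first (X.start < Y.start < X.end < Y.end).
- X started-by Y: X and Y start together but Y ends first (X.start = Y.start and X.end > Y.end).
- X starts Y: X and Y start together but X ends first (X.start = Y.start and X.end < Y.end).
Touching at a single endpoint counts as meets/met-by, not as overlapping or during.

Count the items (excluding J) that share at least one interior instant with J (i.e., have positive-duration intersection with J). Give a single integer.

5

Target J = [80, 170].
H [41, 68] → before → no.
N [80, 123] → starts → counts.
P [140, 155] → during → counts.
R [132, 181] → overlapped-by → counts.
U [23, 86] → overlaps → counts.
V [88, 172] → overlapped-by → counts.
Z [11, 33] → before → no.
Total: 5.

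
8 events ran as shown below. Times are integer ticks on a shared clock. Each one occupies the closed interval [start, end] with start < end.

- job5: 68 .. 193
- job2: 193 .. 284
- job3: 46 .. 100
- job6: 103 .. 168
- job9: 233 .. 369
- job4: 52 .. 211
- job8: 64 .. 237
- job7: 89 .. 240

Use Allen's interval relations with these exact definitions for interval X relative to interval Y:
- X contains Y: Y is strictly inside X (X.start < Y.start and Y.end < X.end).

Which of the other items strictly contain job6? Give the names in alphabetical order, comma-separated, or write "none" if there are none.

job4, job5, job7, job8

Target job6 = [103, 168].
job2 [193, 284] → after → no.
job3 [46, 100] → before → no.
job4 [52, 211] → contains → yes.
job5 [68, 193] → contains → yes.
job7 [89, 240] → contains → yes.
job8 [64, 237] → contains → yes.
job9 [233, 369] → after → no.
Result: job4, job5, job7, job8.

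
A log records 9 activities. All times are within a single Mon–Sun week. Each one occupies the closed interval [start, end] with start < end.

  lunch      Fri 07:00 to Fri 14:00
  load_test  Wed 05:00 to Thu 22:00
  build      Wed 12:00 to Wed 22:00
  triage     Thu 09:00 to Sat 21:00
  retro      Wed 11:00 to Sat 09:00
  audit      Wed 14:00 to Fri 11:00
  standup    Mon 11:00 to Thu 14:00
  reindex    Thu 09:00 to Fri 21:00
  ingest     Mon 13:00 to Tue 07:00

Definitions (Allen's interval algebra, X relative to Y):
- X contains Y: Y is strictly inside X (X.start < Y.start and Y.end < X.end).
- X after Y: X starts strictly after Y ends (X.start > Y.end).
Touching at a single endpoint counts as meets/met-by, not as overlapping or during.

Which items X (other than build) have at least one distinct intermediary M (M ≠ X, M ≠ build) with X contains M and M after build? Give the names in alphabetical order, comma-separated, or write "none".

reindex, retro, triage

Target build = [Wed 12:00, Wed 22:00].
Intermediaries M with M after build: lunch, reindex, triage.
Via lunch — items with X contains lunch: reindex, retro, triage.
Via reindex — items with X contains reindex: retro.
Via triage — items with X contains triage: none.
Union: reindex, retro, triage.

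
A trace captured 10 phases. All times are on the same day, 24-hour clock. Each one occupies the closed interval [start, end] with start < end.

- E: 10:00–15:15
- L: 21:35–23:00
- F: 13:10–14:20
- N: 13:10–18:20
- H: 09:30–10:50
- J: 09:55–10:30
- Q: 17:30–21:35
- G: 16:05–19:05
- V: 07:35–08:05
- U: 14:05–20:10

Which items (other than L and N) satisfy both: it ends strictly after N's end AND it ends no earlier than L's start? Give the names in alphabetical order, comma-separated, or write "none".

Q

Conditions: its end is strictly after N's end (X.end > 18:20) AND its end is no earlier than L's start (X.end >= 21:35).
E: end 15:15 > 18:20? ✗; end 15:15 >= 21:35? ✗ → no.
F: end 14:20 > 18:20? ✗; end 14:20 >= 21:35? ✗ → no.
G: end 19:05 > 18:20? ✓; end 19:05 >= 21:35? ✗ → no.
H: end 10:50 > 18:20? ✗; end 10:50 >= 21:35? ✗ → no.
J: end 10:30 > 18:20? ✗; end 10:30 >= 21:35? ✗ → no.
Q: end 21:35 > 18:20? ✓; end 21:35 >= 21:35? ✓ → yes.
U: end 20:10 > 18:20? ✓; end 20:10 >= 21:35? ✗ → no.
V: end 08:05 > 18:20? ✗; end 08:05 >= 21:35? ✗ → no.
Result: Q.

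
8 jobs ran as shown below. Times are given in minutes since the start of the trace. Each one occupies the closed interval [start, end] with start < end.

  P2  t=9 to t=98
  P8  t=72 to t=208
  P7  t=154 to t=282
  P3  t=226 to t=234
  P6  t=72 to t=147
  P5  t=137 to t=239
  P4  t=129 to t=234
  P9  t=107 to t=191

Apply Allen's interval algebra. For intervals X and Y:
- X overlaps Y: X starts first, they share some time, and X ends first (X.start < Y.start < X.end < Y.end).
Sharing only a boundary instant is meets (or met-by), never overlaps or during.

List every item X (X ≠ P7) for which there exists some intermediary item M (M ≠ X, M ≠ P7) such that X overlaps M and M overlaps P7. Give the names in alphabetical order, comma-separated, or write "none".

P2, P4, P6, P8, P9

Target P7 = [t=154, t=282].
Intermediaries M with M overlaps P7: P4, P5, P8, P9.
Via P4 — items with X overlaps P4: P6, P8, P9.
Via P5 — items with X overlaps P5: P4, P6, P8, P9.
Via P8 — items with X overlaps P8: P2.
Via P9 — items with X overlaps P9: P6.
Union: P2, P4, P6, P8, P9.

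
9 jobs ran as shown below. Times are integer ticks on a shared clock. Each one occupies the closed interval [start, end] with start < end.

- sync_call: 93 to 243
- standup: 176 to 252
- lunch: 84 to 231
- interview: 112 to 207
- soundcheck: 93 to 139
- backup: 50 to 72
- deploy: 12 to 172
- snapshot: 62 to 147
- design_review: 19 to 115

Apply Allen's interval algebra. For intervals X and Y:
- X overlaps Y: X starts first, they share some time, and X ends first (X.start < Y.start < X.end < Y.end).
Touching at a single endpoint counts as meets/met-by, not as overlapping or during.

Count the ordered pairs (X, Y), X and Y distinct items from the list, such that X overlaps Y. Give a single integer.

17

Checking all 72 ordered pairs for relation 'overlaps'; matching pairs in alphabetical order:
(backup, snapshot): backup overlaps snapshot ✓
(deploy, interview): deploy overlaps interview ✓
(deploy, lunch): deploy overlaps lunch ✓
(deploy, sync_call): deploy overlaps sync_call ✓
(design_review, interview): design_review overlaps interview ✓
(design_review, lunch): design_review overlaps lunch ✓
(design_review, snapshot): design_review overlaps snapshot ✓
(design_review, soundcheck): design_review overlaps soundcheck ✓
(design_review, sync_call): design_review overlaps sync_call ✓
(interview, standup): interview overlaps standup ✓
(lunch, standup): lunch overlaps standup ✓
(lunch, sync_call): lunch overlaps sync_call ✓
(snapshot, interview): snapshot overlaps interview ✓
(snapshot, lunch): snapshot overlaps lunch ✓
(snapshot, sync_call): snapshot overlaps sync_call ✓
(soundcheck, interview): soundcheck overlaps interview ✓
(sync_call, standup): sync_call overlaps standup ✓
Count: 17.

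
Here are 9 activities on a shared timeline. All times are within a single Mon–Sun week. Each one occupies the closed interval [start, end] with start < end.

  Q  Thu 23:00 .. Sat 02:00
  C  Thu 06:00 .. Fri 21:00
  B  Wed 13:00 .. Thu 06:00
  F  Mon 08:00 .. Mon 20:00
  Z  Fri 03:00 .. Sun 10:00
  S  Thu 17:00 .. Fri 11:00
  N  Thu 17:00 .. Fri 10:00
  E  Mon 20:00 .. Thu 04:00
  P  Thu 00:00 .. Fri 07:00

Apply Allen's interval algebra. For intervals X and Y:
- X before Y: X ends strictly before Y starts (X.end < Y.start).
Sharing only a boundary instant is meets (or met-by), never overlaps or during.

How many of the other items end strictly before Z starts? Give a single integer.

Target Z = [Fri 03:00, Sun 10:00].
B [Wed 13:00, Thu 06:00] → before → counts.
C [Thu 06:00, Fri 21:00] → overlaps → no.
E [Mon 20:00, Thu 04:00] → before → counts.
F [Mon 08:00, Mon 20:00] → before → counts.
N [Thu 17:00, Fri 10:00] → overlaps → no.
P [Thu 00:00, Fri 07:00] → overlaps → no.
Q [Thu 23:00, Sat 02:00] → overlaps → no.
S [Thu 17:00, Fri 11:00] → overlaps → no.
Total: 3.

3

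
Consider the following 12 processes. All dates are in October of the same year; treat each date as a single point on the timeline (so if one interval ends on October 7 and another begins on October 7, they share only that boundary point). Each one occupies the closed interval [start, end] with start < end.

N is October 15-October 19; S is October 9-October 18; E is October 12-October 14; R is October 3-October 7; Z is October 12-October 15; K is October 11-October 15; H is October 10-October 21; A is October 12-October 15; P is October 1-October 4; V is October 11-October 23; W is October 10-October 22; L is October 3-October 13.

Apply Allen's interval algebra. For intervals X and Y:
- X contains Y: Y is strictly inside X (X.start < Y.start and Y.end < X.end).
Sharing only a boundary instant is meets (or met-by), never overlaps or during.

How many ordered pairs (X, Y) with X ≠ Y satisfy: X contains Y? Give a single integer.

19

Checking all 132 ordered pairs for relation 'contains'; matching pairs in alphabetical order:
(H, A): H contains A ✓
(H, E): H contains E ✓
(H, K): H contains K ✓
(H, N): H contains N ✓
(H, Z): H contains Z ✓
(K, E): K contains E ✓
(S, A): S contains A ✓
(S, E): S contains E ✓
(S, K): S contains K ✓
(S, Z): S contains Z ✓
(V, A): V contains A ✓
(V, E): V contains E ✓
(V, N): V contains N ✓
(V, Z): V contains Z ✓
(W, A): W contains A ✓
(W, E): W contains E ✓
(W, K): W contains K ✓
(W, N): W contains N ✓
(W, Z): W contains Z ✓
Count: 19.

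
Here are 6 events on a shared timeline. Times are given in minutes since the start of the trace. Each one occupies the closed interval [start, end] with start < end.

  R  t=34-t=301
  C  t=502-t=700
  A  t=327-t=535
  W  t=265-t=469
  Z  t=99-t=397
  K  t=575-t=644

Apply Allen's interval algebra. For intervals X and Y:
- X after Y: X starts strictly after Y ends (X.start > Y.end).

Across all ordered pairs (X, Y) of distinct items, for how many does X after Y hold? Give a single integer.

8

Checking all 30 ordered pairs for relation 'after'; matching pairs in alphabetical order:
(A, R): A after R ✓
(C, R): C after R ✓
(C, W): C after W ✓
(C, Z): C after Z ✓
(K, A): K after A ✓
(K, R): K after R ✓
(K, W): K after W ✓
(K, Z): K after Z ✓
Count: 8.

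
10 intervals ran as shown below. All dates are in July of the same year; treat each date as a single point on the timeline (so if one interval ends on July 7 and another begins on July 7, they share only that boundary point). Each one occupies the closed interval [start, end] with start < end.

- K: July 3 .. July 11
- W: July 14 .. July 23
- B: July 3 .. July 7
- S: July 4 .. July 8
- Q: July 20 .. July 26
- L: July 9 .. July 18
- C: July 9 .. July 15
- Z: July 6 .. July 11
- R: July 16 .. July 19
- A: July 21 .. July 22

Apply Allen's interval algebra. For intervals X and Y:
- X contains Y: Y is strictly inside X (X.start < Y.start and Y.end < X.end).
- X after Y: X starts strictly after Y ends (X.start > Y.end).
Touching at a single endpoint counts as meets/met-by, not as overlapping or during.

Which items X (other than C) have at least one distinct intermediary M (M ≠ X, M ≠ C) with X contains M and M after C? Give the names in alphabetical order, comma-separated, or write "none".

Q, W

Target C = [July 9, July 15].
Intermediaries M with M after C: A, Q, R.
Via A — items with X contains A: Q, W.
Via Q — items with X contains Q: none.
Via R — items with X contains R: W.
Union: Q, W.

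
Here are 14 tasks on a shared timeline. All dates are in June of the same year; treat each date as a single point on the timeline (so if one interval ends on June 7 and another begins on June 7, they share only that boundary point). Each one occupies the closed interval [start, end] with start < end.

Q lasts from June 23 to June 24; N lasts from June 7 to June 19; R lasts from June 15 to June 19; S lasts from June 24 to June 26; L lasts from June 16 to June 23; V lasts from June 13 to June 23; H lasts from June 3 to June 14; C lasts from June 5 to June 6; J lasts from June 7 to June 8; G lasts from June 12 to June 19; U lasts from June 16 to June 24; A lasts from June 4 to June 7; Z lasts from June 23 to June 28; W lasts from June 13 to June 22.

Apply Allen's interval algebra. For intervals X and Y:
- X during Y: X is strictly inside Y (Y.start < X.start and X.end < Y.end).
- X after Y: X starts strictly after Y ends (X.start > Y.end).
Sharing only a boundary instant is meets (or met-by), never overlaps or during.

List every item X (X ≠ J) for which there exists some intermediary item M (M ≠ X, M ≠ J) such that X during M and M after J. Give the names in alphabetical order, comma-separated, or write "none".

Target J = [June 7, June 8].
Intermediaries M with M after J: G, L, Q, R, S, U, V, W, Z.
Via G — items with X during G: none.
Via L — items with X during L: none.
Via Q — items with X during Q: none.
Via R — items with X during R: none.
Via S — items with X during S: none.
Via U — items with X during U: none.
Via V — items with X during V: R.
Via W — items with X during W: R.
Via Z — items with X during Z: S.
Union: R, S.

R, S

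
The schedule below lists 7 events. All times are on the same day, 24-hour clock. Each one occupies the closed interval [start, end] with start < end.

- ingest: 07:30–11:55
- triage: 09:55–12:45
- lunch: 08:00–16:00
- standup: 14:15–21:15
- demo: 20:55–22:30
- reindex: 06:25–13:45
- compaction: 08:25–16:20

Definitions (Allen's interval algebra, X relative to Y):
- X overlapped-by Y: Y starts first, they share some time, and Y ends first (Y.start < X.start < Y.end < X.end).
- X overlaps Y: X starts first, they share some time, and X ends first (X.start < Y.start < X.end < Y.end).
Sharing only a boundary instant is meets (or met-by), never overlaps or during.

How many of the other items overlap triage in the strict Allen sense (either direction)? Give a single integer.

Target triage = [09:55, 12:45].
compaction [08:25, 16:20] → contains → no.
demo [20:55, 22:30] → after → no.
ingest [07:30, 11:55] → overlaps → counts.
lunch [08:00, 16:00] → contains → no.
reindex [06:25, 13:45] → contains → no.
standup [14:15, 21:15] → after → no.
Total: 1.

1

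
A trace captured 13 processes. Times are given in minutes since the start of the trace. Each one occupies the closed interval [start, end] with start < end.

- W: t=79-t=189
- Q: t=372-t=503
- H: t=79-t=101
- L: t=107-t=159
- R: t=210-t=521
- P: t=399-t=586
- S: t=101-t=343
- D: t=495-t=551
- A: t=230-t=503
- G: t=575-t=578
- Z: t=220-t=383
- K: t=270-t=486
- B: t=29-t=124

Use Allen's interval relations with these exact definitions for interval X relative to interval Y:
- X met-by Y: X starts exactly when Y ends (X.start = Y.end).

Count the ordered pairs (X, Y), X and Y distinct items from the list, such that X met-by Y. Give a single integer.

Checking all 156 ordered pairs for relation 'met-by'; matching pairs in alphabetical order:
(S, H): S met-by H ✓
Count: 1.

1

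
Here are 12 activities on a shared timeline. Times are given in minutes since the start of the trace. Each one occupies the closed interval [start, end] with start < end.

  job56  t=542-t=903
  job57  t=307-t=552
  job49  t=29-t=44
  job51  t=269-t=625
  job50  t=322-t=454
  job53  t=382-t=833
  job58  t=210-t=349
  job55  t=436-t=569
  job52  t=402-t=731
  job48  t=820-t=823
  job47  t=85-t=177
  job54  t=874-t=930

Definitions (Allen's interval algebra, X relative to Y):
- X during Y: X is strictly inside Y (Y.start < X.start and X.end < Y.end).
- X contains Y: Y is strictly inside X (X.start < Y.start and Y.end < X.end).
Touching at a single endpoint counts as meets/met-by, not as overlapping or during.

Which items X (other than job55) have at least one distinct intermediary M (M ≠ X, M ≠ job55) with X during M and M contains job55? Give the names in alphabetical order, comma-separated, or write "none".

job48, job50, job52, job57

Target job55 = [t=436, t=569].
Intermediaries M with M contains job55: job51, job52, job53.
Via job51 — items with X during job51: job50, job57.
Via job52 — items with X during job52: none.
Via job53 — items with X during job53: job48, job52.
Union: job48, job50, job52, job57.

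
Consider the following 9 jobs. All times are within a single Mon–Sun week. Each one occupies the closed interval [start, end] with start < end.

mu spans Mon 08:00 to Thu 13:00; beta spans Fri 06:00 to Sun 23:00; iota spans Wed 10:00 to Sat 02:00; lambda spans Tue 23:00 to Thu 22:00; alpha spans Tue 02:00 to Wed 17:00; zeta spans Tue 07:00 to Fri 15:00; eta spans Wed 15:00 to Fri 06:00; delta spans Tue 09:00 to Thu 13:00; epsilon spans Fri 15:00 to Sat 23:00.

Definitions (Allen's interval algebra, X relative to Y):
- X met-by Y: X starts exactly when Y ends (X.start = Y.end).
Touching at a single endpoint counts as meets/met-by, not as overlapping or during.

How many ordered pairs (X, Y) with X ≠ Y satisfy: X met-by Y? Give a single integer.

Checking all 72 ordered pairs for relation 'met-by'; matching pairs in alphabetical order:
(beta, eta): beta met-by eta ✓
(epsilon, zeta): epsilon met-by zeta ✓
Count: 2.

2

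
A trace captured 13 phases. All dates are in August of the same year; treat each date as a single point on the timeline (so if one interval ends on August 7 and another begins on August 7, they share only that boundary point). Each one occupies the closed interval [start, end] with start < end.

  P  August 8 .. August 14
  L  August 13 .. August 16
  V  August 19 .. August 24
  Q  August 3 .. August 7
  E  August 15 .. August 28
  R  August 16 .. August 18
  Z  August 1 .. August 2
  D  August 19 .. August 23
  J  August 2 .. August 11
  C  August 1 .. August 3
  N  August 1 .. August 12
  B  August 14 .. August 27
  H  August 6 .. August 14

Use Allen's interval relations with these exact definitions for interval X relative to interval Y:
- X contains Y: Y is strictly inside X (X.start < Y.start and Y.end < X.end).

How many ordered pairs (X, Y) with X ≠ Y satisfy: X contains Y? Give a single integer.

Checking all 156 ordered pairs for relation 'contains'; matching pairs in alphabetical order:
(B, D): B contains D ✓
(B, R): B contains R ✓
(B, V): B contains V ✓
(E, D): E contains D ✓
(E, R): E contains R ✓
(E, V): E contains V ✓
(J, Q): J contains Q ✓
(N, J): N contains J ✓
(N, Q): N contains Q ✓
Count: 9.

9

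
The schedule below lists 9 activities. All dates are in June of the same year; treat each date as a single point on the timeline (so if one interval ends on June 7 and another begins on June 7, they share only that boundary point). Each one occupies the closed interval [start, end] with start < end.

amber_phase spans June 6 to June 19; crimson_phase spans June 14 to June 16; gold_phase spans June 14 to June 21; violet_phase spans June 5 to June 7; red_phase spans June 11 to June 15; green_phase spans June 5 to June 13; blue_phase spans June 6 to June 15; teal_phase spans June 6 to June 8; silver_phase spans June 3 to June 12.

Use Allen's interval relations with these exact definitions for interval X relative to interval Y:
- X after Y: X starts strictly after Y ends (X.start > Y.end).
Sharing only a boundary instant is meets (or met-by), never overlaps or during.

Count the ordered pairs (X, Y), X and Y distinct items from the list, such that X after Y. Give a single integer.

Checking all 72 ordered pairs for relation 'after'; matching pairs in alphabetical order:
(crimson_phase, green_phase): crimson_phase after green_phase ✓
(crimson_phase, silver_phase): crimson_phase after silver_phase ✓
(crimson_phase, teal_phase): crimson_phase after teal_phase ✓
(crimson_phase, violet_phase): crimson_phase after violet_phase ✓
(gold_phase, green_phase): gold_phase after green_phase ✓
(gold_phase, silver_phase): gold_phase after silver_phase ✓
(gold_phase, teal_phase): gold_phase after teal_phase ✓
(gold_phase, violet_phase): gold_phase after violet_phase ✓
(red_phase, teal_phase): red_phase after teal_phase ✓
(red_phase, violet_phase): red_phase after violet_phase ✓
Count: 10.

10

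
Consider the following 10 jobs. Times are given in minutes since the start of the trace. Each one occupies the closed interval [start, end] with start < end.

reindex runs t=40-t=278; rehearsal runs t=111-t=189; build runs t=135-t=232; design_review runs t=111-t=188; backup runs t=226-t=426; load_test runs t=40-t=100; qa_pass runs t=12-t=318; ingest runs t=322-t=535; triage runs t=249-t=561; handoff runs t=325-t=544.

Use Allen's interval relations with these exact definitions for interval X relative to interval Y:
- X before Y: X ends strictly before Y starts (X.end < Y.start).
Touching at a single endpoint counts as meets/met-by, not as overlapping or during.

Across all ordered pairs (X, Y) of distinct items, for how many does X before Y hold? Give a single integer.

22

Checking all 90 ordered pairs for relation 'before'; matching pairs in alphabetical order:
(build, handoff): build before handoff ✓
(build, ingest): build before ingest ✓
(build, triage): build before triage ✓
(design_review, backup): design_review before backup ✓
(design_review, handoff): design_review before handoff ✓
(design_review, ingest): design_review before ingest ✓
(design_review, triage): design_review before triage ✓
(load_test, backup): load_test before backup ✓
(load_test, build): load_test before build ✓
(load_test, design_review): load_test before design_review ✓
(load_test, handoff): load_test before handoff ✓
(load_test, ingest): load_test before ingest ✓
(load_test, rehearsal): load_test before rehearsal ✓
(load_test, triage): load_test before triage ✓
(qa_pass, handoff): qa_pass before handoff ✓
(qa_pass, ingest): qa_pass before ingest ✓
(rehearsal, backup): rehearsal before backup ✓
(rehearsal, handoff): rehearsal before handoff ✓
(rehearsal, ingest): rehearsal before ingest ✓
(rehearsal, triage): rehearsal before triage ✓
(reindex, handoff): reindex before handoff ✓
(reindex, ingest): reindex before ingest ✓
Count: 22.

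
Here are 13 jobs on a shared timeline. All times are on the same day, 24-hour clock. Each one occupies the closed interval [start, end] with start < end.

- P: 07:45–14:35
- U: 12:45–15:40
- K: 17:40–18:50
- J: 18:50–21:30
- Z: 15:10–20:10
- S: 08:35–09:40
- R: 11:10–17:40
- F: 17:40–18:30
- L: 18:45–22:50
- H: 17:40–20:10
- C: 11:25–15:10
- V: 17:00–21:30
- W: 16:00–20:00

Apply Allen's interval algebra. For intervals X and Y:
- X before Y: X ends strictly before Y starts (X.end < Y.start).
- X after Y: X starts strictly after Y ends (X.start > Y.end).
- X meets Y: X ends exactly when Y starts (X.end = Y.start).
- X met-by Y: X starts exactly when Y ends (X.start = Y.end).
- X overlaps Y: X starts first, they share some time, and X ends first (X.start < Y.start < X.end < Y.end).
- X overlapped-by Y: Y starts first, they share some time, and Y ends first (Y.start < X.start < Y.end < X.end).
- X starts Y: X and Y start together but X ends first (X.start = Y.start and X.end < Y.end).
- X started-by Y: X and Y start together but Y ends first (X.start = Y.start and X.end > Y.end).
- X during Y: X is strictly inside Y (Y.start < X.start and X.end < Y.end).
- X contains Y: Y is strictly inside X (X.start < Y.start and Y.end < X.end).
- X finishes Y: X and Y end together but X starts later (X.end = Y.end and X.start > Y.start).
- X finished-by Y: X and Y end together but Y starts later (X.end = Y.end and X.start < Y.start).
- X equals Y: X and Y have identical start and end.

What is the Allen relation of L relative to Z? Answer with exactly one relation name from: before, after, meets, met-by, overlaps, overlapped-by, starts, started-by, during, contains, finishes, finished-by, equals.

L = [18:45, 22:50]; Z = [15:10, 20:10].
Compare endpoints: L.start > Z.start, L.start < Z.end, L.end > Z.start, L.end > Z.end.
That pattern is 'overlapped-by'.

overlapped-by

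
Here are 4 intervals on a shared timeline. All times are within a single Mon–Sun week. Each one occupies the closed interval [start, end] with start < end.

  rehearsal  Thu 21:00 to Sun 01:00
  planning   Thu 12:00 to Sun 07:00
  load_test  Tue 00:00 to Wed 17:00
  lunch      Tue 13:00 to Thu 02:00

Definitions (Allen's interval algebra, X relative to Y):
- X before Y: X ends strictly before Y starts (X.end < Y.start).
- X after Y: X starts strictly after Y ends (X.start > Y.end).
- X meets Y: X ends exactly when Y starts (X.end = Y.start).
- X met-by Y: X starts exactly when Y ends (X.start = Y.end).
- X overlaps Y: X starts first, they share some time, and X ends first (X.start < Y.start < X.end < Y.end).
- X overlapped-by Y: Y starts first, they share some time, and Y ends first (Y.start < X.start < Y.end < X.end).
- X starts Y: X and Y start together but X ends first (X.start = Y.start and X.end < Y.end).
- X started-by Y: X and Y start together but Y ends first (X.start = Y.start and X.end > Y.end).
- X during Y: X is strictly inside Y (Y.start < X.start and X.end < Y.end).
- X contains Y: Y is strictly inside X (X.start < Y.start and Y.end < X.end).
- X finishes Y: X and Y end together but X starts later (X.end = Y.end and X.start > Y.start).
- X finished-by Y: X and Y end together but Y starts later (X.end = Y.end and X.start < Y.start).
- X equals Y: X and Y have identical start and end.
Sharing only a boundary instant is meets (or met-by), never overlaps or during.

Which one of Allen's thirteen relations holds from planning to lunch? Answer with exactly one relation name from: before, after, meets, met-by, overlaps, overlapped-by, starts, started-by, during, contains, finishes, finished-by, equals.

after

planning = [Thu 12:00, Sun 07:00]; lunch = [Tue 13:00, Thu 02:00].
Compare endpoints: planning.start > lunch.start, planning.start > lunch.end, planning.end > lunch.start, planning.end > lunch.end.
That pattern is 'after'.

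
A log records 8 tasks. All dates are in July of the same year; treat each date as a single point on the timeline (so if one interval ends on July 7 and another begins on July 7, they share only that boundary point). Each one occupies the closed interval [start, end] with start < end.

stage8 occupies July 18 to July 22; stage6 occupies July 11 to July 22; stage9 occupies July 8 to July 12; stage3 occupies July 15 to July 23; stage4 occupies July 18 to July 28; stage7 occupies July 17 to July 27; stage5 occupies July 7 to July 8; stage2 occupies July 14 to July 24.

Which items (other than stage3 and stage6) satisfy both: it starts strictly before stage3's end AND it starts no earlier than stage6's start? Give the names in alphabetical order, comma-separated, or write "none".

Conditions: its start is strictly before stage3's end (X.start < July 23) AND its start is no earlier than stage6's start (X.start >= July 11).
stage2: start July 14 < July 23? ✓; start July 14 >= July 11? ✓ → yes.
stage4: start July 18 < July 23? ✓; start July 18 >= July 11? ✓ → yes.
stage5: start July 7 < July 23? ✓; start July 7 >= July 11? ✗ → no.
stage7: start July 17 < July 23? ✓; start July 17 >= July 11? ✓ → yes.
stage8: start July 18 < July 23? ✓; start July 18 >= July 11? ✓ → yes.
stage9: start July 8 < July 23? ✓; start July 8 >= July 11? ✗ → no.
Result: stage2, stage4, stage7, stage8.

stage2, stage4, stage7, stage8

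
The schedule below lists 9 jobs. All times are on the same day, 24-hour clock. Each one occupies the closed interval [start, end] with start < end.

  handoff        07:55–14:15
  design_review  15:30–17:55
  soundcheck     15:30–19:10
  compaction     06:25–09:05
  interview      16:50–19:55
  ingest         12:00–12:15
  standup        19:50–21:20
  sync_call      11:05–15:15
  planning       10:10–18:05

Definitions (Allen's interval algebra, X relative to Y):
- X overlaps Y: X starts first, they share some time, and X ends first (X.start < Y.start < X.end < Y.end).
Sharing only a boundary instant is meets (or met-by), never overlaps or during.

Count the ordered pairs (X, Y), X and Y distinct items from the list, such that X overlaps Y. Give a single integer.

Checking all 72 ordered pairs for relation 'overlaps'; matching pairs in alphabetical order:
(compaction, handoff): compaction overlaps handoff ✓
(design_review, interview): design_review overlaps interview ✓
(handoff, planning): handoff overlaps planning ✓
(handoff, sync_call): handoff overlaps sync_call ✓
(interview, standup): interview overlaps standup ✓
(planning, interview): planning overlaps interview ✓
(planning, soundcheck): planning overlaps soundcheck ✓
(soundcheck, interview): soundcheck overlaps interview ✓
Count: 8.

8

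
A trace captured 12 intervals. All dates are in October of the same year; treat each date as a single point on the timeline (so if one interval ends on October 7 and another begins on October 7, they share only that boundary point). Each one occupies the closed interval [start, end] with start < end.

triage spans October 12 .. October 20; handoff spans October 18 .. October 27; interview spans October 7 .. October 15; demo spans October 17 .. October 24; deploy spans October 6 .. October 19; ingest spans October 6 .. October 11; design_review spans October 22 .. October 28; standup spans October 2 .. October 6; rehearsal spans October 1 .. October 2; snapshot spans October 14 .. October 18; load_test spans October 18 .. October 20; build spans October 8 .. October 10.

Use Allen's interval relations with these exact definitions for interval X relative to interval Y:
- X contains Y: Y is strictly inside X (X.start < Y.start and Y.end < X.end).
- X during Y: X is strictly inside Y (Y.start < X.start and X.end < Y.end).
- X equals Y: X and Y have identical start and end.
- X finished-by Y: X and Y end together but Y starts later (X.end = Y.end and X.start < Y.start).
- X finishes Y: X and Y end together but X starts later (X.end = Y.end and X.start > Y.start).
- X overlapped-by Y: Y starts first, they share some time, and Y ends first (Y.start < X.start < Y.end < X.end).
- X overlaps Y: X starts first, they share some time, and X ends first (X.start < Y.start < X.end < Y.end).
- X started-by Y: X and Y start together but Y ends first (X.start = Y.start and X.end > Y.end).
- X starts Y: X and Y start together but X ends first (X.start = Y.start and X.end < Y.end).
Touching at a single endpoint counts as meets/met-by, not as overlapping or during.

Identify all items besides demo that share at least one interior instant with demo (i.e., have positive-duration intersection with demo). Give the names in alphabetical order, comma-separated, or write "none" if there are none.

Target demo = [October 17, October 24].
build [October 8, October 10] → before → no.
deploy [October 6, October 19] → overlaps → yes.
design_review [October 22, October 28] → overlapped-by → yes.
handoff [October 18, October 27] → overlapped-by → yes.
ingest [October 6, October 11] → before → no.
interview [October 7, October 15] → before → no.
load_test [October 18, October 20] → during → yes.
rehearsal [October 1, October 2] → before → no.
snapshot [October 14, October 18] → overlaps → yes.
standup [October 2, October 6] → before → no.
triage [October 12, October 20] → overlaps → yes.
Result: deploy, design_review, handoff, load_test, snapshot, triage.

deploy, design_review, handoff, load_test, snapshot, triage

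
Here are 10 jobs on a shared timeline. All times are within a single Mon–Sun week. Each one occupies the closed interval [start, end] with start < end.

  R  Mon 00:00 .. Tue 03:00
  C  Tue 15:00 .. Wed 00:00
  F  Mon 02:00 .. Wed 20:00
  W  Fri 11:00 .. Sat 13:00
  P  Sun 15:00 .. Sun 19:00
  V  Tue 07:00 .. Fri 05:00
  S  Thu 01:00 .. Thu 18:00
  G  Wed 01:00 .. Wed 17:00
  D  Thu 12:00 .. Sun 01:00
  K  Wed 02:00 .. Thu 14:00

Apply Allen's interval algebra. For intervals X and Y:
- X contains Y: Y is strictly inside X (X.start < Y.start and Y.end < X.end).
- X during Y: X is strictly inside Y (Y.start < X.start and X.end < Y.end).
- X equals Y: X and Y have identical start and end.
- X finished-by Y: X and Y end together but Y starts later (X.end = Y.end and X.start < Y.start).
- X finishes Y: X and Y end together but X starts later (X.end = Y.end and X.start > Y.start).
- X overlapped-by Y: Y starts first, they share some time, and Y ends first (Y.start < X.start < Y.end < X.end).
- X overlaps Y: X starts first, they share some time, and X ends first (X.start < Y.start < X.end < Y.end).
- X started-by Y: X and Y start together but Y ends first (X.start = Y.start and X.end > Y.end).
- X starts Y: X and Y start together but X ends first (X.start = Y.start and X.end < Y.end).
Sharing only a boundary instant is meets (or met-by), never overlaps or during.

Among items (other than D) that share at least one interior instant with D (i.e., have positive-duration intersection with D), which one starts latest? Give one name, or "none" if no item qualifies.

W

Target D = [Thu 12:00, Sun 01:00].
C [Tue 15:00, Wed 00:00] → before → excluded.
F [Mon 02:00, Wed 20:00] → before → excluded.
G [Wed 01:00, Wed 17:00] → before → excluded.
K [Wed 02:00, Thu 14:00] → overlaps → candidate.
P [Sun 15:00, Sun 19:00] → after → excluded.
R [Mon 00:00, Tue 03:00] → before → excluded.
S [Thu 01:00, Thu 18:00] → overlaps → candidate.
V [Tue 07:00, Fri 05:00] → overlaps → candidate.
W [Fri 11:00, Sat 13:00] → during → candidate.
Among candidates, latest start is Fri 11:00 → W.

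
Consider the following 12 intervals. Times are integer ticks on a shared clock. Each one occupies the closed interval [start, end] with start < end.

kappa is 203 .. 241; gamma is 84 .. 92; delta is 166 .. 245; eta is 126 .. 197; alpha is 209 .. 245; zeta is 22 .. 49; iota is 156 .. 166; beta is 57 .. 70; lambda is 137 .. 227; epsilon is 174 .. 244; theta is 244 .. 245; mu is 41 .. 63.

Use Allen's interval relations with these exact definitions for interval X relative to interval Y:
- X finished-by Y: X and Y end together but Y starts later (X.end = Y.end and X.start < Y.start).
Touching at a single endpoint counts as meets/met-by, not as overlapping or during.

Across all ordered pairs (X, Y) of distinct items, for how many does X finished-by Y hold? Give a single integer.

Checking all 132 ordered pairs for relation 'finished-by'; matching pairs in alphabetical order:
(alpha, theta): alpha finished-by theta ✓
(delta, alpha): delta finished-by alpha ✓
(delta, theta): delta finished-by theta ✓
Count: 3.

3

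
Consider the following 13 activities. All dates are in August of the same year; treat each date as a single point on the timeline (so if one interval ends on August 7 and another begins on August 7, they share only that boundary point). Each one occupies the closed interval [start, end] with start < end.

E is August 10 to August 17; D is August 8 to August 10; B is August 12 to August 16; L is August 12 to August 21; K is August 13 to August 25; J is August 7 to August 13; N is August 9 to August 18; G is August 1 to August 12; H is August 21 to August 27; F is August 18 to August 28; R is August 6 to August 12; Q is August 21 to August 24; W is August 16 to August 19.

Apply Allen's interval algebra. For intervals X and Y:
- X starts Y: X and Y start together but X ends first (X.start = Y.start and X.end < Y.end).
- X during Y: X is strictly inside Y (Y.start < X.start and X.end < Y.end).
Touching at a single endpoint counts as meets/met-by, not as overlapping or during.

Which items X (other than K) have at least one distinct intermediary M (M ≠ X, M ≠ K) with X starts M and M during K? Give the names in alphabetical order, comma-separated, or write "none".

Target K = [August 13, August 25].
Intermediaries M with M during K: Q, W.
Via Q — items with X starts Q: none.
Via W — items with X starts W: none.
Union: none.

none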